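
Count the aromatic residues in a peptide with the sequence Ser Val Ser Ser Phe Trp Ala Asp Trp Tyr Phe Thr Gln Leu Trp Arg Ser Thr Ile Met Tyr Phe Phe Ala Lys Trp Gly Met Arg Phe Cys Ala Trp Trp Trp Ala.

14

The aromatic amino acids are Phe (F, benzyl), Trp (W, indole), and Tyr (Y, phenol).
Matching residues: Phe5, Trp6, Trp9, Tyr10, Phe11, Trp15, Tyr21, Phe22, Phe23, Trp26, Phe30, Trp33, Trp34, Trp35.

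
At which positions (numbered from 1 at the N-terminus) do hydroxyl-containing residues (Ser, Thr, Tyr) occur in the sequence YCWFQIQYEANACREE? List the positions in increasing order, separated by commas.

Matching residues: Y1, Y8.

1, 8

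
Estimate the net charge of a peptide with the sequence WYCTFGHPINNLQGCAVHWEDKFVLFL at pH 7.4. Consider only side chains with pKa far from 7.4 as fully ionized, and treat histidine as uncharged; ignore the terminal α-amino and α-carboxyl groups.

At pH ~7.4 the Lys and Arg side chains are protonated (+1), the Asp and Glu side chains are deprotonated (−1), and with His taken as neutral all other side chains carry no charge.
Positive (K, R): K22 → +1.
Negative (D, E): E20, D21 → −2.
Net charge = (+1) + (−2) = −1.

-1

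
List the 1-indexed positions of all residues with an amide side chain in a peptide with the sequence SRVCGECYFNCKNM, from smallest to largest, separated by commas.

Asparagine (N) and glutamine (Q) have uncharged amide side chains.
Matching residues: N10, N13.

10, 13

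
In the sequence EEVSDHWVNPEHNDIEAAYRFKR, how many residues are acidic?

6

Only D (aspartate) and E (glutamate) carry a side-chain carboxylic acid.
Matching residues: E1, E2, D5, E11, D14, E16.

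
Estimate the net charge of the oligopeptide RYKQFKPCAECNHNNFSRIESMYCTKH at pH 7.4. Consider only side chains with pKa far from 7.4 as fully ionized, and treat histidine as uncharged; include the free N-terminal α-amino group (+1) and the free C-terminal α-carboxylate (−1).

+3

Near pH 7.4, K and R contribute +1 each, D and E contribute −1 each, and every other side chain (His included, as stated) is uncharged.
Positive (K, R): R1, K3, K6, R18, K26 → +5.
Negative (D, E): E10, E20 → −2.
The N-terminus (+1) and C-terminus (−1) cancel.
Net charge = (+5) + (−2) = +3.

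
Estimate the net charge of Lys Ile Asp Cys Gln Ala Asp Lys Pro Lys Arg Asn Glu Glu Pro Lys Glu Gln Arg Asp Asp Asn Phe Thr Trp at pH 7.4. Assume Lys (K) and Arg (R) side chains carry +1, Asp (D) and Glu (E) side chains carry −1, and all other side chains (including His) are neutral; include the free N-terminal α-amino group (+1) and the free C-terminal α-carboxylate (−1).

-1

Positive (K, R): Lys1, Lys8, Lys10, Arg11, Lys16, Arg19 → +6.
Negative (D, E): Asp3, Asp7, Glu13, Glu14, Glu17, Asp20, Asp21 → −7.
The N-terminus (+1) and C-terminus (−1) cancel.
Net charge = (+6) + (−7) = −1.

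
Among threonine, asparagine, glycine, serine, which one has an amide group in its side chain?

Asparagine (N) and glutamine (Q) have uncharged amide side chains.
Of the listed options, only asparagine belongs to this group.

asparagine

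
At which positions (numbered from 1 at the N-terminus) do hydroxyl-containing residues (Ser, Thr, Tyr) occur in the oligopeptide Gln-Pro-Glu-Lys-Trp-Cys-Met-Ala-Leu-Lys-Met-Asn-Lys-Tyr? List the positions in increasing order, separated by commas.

14

Matching residues: Tyr14.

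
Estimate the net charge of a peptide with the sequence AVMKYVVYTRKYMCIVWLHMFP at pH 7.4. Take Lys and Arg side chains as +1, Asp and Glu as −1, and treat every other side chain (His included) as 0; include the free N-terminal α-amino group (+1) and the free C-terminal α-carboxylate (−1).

+3

Positive (K, R): K4, R10, K11 → +3.
Negative (D, E): none → −0.
The N-terminus (+1) and C-terminus (−1) cancel.
Net charge = (+3) + (−0) = +3.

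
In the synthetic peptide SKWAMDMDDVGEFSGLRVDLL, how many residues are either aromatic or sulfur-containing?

Aromatic: F, W, Y. Sulfur-containing: C, M.
Aromatic residues here: W3, F13 (2).
Sulfur-containing residues here: M5, M7 (2).
The two groups share no amino acid, so total = 2 + 2 = 4.

4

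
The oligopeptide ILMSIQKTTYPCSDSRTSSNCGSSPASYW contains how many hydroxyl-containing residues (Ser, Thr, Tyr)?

13

Matching residues: S4, T8, T9, Y10, S13, S15, T17, S18, S19, S23, S24, S27, Y28.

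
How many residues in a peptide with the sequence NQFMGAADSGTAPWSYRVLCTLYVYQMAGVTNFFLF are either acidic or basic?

Acidic: D, E. Basic: H, K, R.
Acidic residues here: D8 (1).
Basic residues here: R17 (1).
The two groups share no amino acid, so total = 1 + 1 = 2.

2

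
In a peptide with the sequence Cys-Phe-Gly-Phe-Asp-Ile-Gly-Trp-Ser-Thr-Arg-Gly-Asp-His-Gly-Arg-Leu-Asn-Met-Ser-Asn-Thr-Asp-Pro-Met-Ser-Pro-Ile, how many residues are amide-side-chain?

2

Only N (asparagine) and Q (glutamine) carry a side-chain carboxamide.
Matching residues: Asn18, Asn21.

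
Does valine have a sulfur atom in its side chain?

No

Only Cys (C) and Met (M) have a sulfur atom in the side chain.
Valine is not in this group.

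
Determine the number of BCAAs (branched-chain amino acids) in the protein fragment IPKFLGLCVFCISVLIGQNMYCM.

Valine (V), leucine (L), and isoleucine (I) are the branched-chain amino acids.
Matching residues: I1, L5, L7, V9, I12, V14, L15, I16.

8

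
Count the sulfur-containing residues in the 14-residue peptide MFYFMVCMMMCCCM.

Cysteine (C, thiol) and methionine (M, thioether) are the two sulfur-containing amino acids.
Matching residues: M1, M5, C7, M8, M9, M10, C11, C12, C13, M14.

10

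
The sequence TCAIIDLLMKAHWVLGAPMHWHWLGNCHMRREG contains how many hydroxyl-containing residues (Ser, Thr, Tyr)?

1

Matching residues: T1.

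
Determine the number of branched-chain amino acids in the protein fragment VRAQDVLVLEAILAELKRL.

9

V, L, and I make up the branched-chain aliphatic group.
Matching residues: V1, V6, L7, V8, L9, I12, L13, L16, L19.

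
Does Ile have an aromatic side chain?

No

The aromatic amino acids are Phe (F, benzyl), Trp (W, indole), and Tyr (Y, phenol).
Isoleucine is not in this group.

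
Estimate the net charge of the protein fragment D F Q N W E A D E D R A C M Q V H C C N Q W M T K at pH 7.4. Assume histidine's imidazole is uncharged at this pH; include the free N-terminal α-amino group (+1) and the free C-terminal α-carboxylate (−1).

-3

At pH ~7.4 the Lys and Arg side chains are protonated (+1), the Asp and Glu side chains are deprotonated (−1), and with His taken as neutral all other side chains carry no charge.
Positive (K, R): R11, K25 → +2.
Negative (D, E): D1, E6, D8, E9, D10 → −5.
The N-terminus (+1) and C-terminus (−1) cancel.
Net charge = (+2) + (−5) = −3.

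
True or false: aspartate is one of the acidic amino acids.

True

Only D (aspartate) and E (glutamate) carry a side-chain carboxylic acid.
Aspartate is in this group.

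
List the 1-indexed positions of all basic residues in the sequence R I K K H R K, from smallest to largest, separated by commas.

1, 3, 4, 5, 6, 7

Lysine (K), arginine (R), and histidine (H) have basic, nitrogen-containing side chains.
Matching residues: R1, K3, K4, H5, R6, K7.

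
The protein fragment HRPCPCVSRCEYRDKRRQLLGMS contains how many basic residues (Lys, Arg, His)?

Matching residues: H1, R2, R9, R13, K15, R16, R17.

7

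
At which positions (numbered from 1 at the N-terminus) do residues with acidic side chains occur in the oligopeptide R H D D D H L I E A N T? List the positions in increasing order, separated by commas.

Aspartate (D) and glutamate (E) have carboxylic-acid side chains and are the acidic amino acids.
Matching residues: D3, D4, D5, E9.

3, 4, 5, 9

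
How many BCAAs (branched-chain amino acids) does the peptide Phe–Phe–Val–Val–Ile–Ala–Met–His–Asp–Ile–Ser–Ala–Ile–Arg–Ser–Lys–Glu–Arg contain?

Valine (V), leucine (L), and isoleucine (I) are the branched-chain amino acids.
Matching residues: Val3, Val4, Ile5, Ile10, Ile13.

5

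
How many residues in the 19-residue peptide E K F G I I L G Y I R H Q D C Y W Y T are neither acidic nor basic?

Acidic: D, E. Basic: K, R, H. All other residues are neither.
Matching residues: F3, G4, I5, I6, L7, G8, Y9, I10, Q13, C15, Y16, W17, Y18, T19.

14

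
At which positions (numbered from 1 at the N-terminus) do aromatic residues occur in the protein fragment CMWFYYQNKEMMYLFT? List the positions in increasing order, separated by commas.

3, 4, 5, 6, 13, 15

Phenylalanine (F), tryptophan (W), and tyrosine (Y) have aromatic ring side chains.
Matching residues: W3, F4, Y5, Y6, Y13, F15.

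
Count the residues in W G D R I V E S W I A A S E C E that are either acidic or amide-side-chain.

Acidic: D, E. Amide-side-chain: N, Q.
Acidic residues here: D3, E7, E14, E16 (4).
Amide-side-chain residues here: none (0).
The two groups share no amino acid, so total = 4 + 0 = 4.

4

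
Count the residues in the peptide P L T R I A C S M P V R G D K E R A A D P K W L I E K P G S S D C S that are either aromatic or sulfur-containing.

Aromatic: F, W, Y. Sulfur-containing: C, M.
Aromatic residues here: W23 (1).
Sulfur-containing residues here: C7, M9, C33 (3).
The two groups share no amino acid, so total = 1 + 3 = 4.

4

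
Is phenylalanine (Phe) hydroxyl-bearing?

S, T, and Y are the three residues with a side-chain hydroxyl.
Phenylalanine is not in this group.

No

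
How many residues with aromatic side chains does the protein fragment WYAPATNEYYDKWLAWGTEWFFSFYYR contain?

Phenylalanine (F), tryptophan (W), and tyrosine (Y) have aromatic ring side chains.
Matching residues: W1, Y2, Y9, Y10, W13, W16, W20, F21, F22, F24, Y25, Y26.

12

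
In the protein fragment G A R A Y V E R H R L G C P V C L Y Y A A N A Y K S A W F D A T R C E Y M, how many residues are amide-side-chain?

Only N (asparagine) and Q (glutamine) carry a side-chain carboxamide.
Matching residues: N22.

1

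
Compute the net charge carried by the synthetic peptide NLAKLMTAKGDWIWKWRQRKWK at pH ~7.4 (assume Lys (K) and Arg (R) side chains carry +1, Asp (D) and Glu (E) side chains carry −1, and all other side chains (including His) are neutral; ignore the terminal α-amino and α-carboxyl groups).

+6

Positive (K, R): K4, K9, K15, R17, R19, K20, K22 → +7.
Negative (D, E): D11 → −1.
Net charge = (+7) + (−1) = +6.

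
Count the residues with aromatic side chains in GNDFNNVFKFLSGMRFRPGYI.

5

The aromatic amino acids are Phe (F, benzyl), Trp (W, indole), and Tyr (Y, phenol).
Matching residues: F4, F8, F10, F16, Y20.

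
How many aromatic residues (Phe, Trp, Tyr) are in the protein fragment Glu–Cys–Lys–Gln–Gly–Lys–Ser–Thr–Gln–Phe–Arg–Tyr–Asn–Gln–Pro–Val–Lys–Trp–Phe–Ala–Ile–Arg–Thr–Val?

4

Matching residues: Phe10, Tyr12, Trp18, Phe19.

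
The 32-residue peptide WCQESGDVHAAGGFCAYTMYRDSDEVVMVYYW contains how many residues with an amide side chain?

Asparagine (N) and glutamine (Q) have uncharged amide side chains.
Matching residues: Q3.

1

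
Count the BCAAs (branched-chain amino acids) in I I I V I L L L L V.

10

V, L, and I make up the branched-chain aliphatic group.
Matching residues: I1, I2, I3, V4, I5, L6, L7, L8, L9, V10.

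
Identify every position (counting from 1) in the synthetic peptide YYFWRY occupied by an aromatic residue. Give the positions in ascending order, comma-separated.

The aromatic amino acids are Phe (F, benzyl), Trp (W, indole), and Tyr (Y, phenol).
Matching residues: Y1, Y2, F3, W4, Y6.

1, 2, 3, 4, 6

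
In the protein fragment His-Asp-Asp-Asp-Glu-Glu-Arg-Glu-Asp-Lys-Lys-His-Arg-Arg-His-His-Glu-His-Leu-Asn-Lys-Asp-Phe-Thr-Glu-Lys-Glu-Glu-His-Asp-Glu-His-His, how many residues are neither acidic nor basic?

Acidic: D, E. Basic: K, R, H. All other residues are neither.
Matching residues: Leu19, Asn20, Phe23, Thr24.

4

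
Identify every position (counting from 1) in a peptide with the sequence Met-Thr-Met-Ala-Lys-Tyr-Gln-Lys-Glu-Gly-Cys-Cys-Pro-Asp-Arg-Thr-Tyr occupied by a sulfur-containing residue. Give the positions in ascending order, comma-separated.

Cysteine (C, thiol) and methionine (M, thioether) are the two sulfur-containing amino acids.
Matching residues: Met1, Met3, Cys11, Cys12.

1, 3, 11, 12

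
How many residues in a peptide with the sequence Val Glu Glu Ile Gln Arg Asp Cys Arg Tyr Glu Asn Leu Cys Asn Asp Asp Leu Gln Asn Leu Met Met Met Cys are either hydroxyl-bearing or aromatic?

Hydroxyl-bearing: S, T, Y. Aromatic: F, W, Y.
Hydroxyl-bearing residues here: Tyr10 (1).
Aromatic residues here: Tyr10 (1).
Y is in both groups, so the 1 Y residue must not be double-counted.
Total = 1 + 1 − 1 = 1.

1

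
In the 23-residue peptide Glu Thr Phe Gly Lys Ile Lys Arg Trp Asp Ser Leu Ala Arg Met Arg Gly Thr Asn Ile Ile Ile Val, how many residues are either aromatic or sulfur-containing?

3

Aromatic: F, W, Y. Sulfur-containing: C, M.
Aromatic residues here: Phe3, Trp9 (2).
Sulfur-containing residues here: Met15 (1).
The two groups share no amino acid, so total = 2 + 1 = 3.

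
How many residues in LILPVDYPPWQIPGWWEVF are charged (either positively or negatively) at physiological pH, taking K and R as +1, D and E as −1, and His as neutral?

2

Charged side chains at pH ~7.4: K, R (positive); D, E (negative).
Matching residues: D6, E17.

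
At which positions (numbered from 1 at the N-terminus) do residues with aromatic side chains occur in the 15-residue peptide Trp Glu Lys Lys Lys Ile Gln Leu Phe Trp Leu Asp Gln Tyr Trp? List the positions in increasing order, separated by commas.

The aromatic amino acids are Phe (F, benzyl), Trp (W, indole), and Tyr (Y, phenol).
Matching residues: Trp1, Phe9, Trp10, Tyr14, Trp15.

1, 9, 10, 14, 15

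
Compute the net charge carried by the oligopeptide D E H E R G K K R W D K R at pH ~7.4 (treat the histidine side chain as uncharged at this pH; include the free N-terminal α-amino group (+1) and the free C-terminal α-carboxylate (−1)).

+2

At pH ~7.4 the Lys and Arg side chains are protonated (+1), the Asp and Glu side chains are deprotonated (−1), and with His taken as neutral all other side chains carry no charge.
Positive (K, R): R5, K7, K8, R9, K12, R13 → +6.
Negative (D, E): D1, E2, E4, D11 → −4.
The N-terminus (+1) and C-terminus (−1) cancel.
Net charge = (+6) + (−4) = +2.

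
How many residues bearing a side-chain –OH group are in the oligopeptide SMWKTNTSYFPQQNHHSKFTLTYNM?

9

Serine (S), threonine (T), and tyrosine (Y) each carry a hydroxyl group on the side chain.
Matching residues: S1, T5, T7, S8, Y9, S17, T20, T22, Y23.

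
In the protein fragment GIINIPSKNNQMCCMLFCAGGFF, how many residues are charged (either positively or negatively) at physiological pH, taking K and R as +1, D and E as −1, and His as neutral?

1

Charged side chains at pH ~7.4: K, R (positive); D, E (negative).
Matching residues: K8.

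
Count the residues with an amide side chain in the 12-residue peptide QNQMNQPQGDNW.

Asparagine (N) and glutamine (Q) have uncharged amide side chains.
Matching residues: Q1, N2, Q3, N5, Q6, Q8, N11.

7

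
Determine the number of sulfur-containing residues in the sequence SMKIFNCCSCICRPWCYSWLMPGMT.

Cysteine (C, thiol) and methionine (M, thioether) are the two sulfur-containing amino acids.
Matching residues: M2, C7, C8, C10, C12, C16, M21, M24.

8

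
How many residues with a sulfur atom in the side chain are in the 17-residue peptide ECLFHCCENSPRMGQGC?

Only Cys (C) and Met (M) have a sulfur atom in the side chain.
Matching residues: C2, C6, C7, M13, C17.

5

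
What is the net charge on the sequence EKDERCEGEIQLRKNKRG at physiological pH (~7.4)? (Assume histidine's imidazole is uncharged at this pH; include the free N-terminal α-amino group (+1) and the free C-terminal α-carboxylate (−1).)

+1

At pH ~7.4 the Lys and Arg side chains are protonated (+1), the Asp and Glu side chains are deprotonated (−1), and with His taken as neutral all other side chains carry no charge.
Positive (K, R): K2, R5, R13, K14, K16, R17 → +6.
Negative (D, E): E1, D3, E4, E7, E9 → −5.
The N-terminus (+1) and C-terminus (−1) cancel.
Net charge = (+6) + (−5) = +1.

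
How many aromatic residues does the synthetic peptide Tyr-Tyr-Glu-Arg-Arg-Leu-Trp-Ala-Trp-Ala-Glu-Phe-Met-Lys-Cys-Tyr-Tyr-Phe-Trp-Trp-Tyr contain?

The aromatic amino acids are Phe (F, benzyl), Trp (W, indole), and Tyr (Y, phenol).
Matching residues: Tyr1, Tyr2, Trp7, Trp9, Phe12, Tyr16, Tyr17, Phe18, Trp19, Trp20, Tyr21.

11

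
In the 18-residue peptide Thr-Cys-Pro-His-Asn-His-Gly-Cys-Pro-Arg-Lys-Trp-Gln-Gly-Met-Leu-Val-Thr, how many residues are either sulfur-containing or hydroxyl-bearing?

5

Sulfur-containing: C, M. Hydroxyl-bearing: S, T, Y.
Sulfur-containing residues here: Cys2, Cys8, Met15 (3).
Hydroxyl-bearing residues here: Thr1, Thr18 (2).
The two groups share no amino acid, so total = 3 + 2 = 5.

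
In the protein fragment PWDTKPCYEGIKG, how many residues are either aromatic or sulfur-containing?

Aromatic: F, W, Y. Sulfur-containing: C, M.
Aromatic residues here: W2, Y8 (2).
Sulfur-containing residues here: C7 (1).
The two groups share no amino acid, so total = 2 + 1 = 3.

3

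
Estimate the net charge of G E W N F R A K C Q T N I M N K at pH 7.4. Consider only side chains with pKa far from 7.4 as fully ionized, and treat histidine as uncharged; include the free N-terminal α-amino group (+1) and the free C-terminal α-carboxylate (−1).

+2

The side chains ionized at physiological pH are Lys/Arg (+1) and Asp/Glu (−1); with His treated as neutral, nothing else contributes.
Positive (K, R): R6, K8, K16 → +3.
Negative (D, E): E2 → −1.
The N-terminus (+1) and C-terminus (−1) cancel.
Net charge = (+3) + (−1) = +2.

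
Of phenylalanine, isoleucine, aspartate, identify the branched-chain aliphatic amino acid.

isoleucine

Valine (V), leucine (L), and isoleucine (I) are the branched-chain amino acids.
Of the listed options, only isoleucine belongs to this group.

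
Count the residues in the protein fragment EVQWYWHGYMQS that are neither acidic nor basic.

10

Acidic: D, E. Basic: K, R, H. All other residues are neither.
Matching residues: V2, Q3, W4, Y5, W6, G8, Y9, M10, Q11, S12.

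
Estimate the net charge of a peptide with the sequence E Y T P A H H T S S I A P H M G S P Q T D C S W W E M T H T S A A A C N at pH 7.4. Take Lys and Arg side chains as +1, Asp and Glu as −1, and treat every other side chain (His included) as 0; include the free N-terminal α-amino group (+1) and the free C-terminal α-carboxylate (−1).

Positive (K, R): none → +0.
Negative (D, E): E1, D21, E26 → −3.
The N-terminus (+1) and C-terminus (−1) cancel.
Net charge = (+0) + (−3) = −3.

-3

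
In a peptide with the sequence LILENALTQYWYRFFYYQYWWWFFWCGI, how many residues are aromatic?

14

Phenylalanine (F), tryptophan (W), and tyrosine (Y) have aromatic ring side chains.
Matching residues: Y10, W11, Y12, F14, F15, Y16, Y17, Y19, W20, W21, W22, F23, F24, W25.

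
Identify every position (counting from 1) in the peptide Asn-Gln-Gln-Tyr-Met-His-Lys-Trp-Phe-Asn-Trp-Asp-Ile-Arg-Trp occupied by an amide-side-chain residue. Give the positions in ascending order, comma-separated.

1, 2, 3, 10

Asparagine (N) and glutamine (Q) have uncharged amide side chains.
Matching residues: Asn1, Gln2, Gln3, Asn10.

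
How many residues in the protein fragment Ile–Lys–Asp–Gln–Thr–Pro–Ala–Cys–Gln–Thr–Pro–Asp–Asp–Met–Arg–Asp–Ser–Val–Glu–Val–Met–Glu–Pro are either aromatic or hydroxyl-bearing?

Aromatic: F, W, Y. Hydroxyl-bearing: S, T, Y.
Aromatic residues here: none (0).
Hydroxyl-bearing residues here: Thr5, Thr10, Ser17 (3).
(Y belongs to both groups, but none appear in this sequence.) Total = 0 + 3 = 3.

3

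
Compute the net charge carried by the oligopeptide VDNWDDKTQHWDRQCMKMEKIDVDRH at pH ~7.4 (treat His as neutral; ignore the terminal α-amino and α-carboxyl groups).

The side chains ionized at physiological pH are Lys/Arg (+1) and Asp/Glu (−1); with His treated as neutral, nothing else contributes.
Positive (K, R): K7, R13, K17, K20, R25 → +5.
Negative (D, E): D2, D5, D6, D12, E19, D22, D24 → −7.
Net charge = (+5) + (−7) = −2.

-2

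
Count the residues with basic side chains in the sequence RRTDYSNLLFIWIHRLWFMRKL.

Lysine (K), arginine (R), and histidine (H) have basic, nitrogen-containing side chains.
Matching residues: R1, R2, H14, R15, R20, K21.

6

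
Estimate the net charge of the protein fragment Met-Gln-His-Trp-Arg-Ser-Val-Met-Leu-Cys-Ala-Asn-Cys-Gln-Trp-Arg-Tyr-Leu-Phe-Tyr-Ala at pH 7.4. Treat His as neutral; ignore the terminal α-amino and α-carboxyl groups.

+2

The side chains ionized at physiological pH are Lys/Arg (+1) and Asp/Glu (−1); with His treated as neutral, nothing else contributes.
Positive (K, R): Arg5, Arg16 → +2.
Negative (D, E): none → −0.
Net charge = (+2) + (−0) = +2.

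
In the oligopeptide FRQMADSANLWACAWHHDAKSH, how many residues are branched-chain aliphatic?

V, L, and I make up the branched-chain aliphatic group.
Matching residues: L10.

1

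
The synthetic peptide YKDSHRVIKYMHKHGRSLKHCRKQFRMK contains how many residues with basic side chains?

14

Lysine (K), arginine (R), and histidine (H) have basic, nitrogen-containing side chains.
Matching residues: K2, H5, R6, K9, H12, K13, H14, R16, K19, H20, R22, K23, R26, K28.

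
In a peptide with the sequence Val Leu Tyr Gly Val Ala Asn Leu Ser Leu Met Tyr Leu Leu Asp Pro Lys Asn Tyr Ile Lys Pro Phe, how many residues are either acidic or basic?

Acidic: D, E. Basic: H, K, R.
Acidic residues here: Asp15 (1).
Basic residues here: Lys17, Lys21 (2).
The two groups share no amino acid, so total = 1 + 2 = 3.

3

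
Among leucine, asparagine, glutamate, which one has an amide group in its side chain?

Asparagine (N) and glutamine (Q) have uncharged amide side chains.
Of the listed options, only asparagine belongs to this group.

asparagine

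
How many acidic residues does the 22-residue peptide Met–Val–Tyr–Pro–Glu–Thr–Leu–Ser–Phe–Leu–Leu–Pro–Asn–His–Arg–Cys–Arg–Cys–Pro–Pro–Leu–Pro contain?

1

The acidic residues are Asp (D) and Glu (E), whose side chains end in a carboxylate group.
Matching residues: Glu5.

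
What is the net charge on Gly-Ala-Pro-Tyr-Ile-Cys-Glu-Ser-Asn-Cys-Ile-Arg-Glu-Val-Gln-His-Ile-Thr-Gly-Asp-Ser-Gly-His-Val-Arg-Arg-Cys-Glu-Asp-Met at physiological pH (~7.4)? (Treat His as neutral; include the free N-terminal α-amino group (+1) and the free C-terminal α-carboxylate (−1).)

-2

Near pH 7.4, K and R contribute +1 each, D and E contribute −1 each, and every other side chain (His included, as stated) is uncharged.
Positive (K, R): Arg12, Arg25, Arg26 → +3.
Negative (D, E): Glu7, Glu13, Asp20, Glu28, Asp29 → −5.
The N-terminus (+1) and C-terminus (−1) cancel.
Net charge = (+3) + (−5) = −2.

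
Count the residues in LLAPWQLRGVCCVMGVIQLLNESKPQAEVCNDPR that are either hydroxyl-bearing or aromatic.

Hydroxyl-bearing: S, T, Y. Aromatic: F, W, Y.
Hydroxyl-bearing residues here: S23 (1).
Aromatic residues here: W5 (1).
(Y belongs to both groups, but none appear in this sequence.) Total = 1 + 1 = 2.

2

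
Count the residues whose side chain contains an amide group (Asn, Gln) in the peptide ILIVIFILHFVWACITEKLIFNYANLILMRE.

Matching residues: N22, N25.

2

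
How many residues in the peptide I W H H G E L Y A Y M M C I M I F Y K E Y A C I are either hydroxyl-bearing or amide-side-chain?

Hydroxyl-bearing: S, T, Y. Amide-side-chain: N, Q.
Hydroxyl-bearing residues here: Y8, Y10, Y18, Y21 (4).
Amide-side-chain residues here: none (0).
The two groups share no amino acid, so total = 4 + 0 = 4.

4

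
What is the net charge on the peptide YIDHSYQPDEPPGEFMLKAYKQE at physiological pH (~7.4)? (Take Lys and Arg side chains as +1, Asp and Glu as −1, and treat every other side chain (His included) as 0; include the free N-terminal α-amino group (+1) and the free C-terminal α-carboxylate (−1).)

-3

Positive (K, R): K18, K21 → +2.
Negative (D, E): D3, D9, E10, E14, E23 → −5.
The N-terminus (+1) and C-terminus (−1) cancel.
Net charge = (+2) + (−5) = −3.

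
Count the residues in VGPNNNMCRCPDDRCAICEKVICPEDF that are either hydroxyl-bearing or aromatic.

Hydroxyl-bearing: S, T, Y. Aromatic: F, W, Y.
Hydroxyl-bearing residues here: none (0).
Aromatic residues here: F27 (1).
(Y belongs to both groups, but none appear in this sequence.) Total = 0 + 1 = 1.

1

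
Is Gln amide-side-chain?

Only N (asparagine) and Q (glutamine) carry a side-chain carboxamide.
Glutamine is in this group.

Yes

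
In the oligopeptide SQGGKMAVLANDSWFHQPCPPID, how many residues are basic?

2

K, R, and H are the three residues with basic side chains (ε-amine, guanidinium, and imidazole respectively).
Matching residues: K5, H16.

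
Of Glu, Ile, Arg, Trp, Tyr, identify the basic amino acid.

Arg

The basic amino acids are Lys (K), Arg (R), and His (H).
Of the listed options, only Arg belongs to this group.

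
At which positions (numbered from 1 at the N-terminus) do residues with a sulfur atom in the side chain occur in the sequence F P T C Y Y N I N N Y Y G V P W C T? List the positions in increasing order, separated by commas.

4, 17

Only Cys (C) and Met (M) have a sulfur atom in the side chain.
Matching residues: C4, C17.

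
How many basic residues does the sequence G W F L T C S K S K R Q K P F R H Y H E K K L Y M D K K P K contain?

The basic amino acids are Lys (K), Arg (R), and His (H).
Matching residues: K8, K10, R11, K13, R16, H17, H19, K21, K22, K27, K28, K30.

12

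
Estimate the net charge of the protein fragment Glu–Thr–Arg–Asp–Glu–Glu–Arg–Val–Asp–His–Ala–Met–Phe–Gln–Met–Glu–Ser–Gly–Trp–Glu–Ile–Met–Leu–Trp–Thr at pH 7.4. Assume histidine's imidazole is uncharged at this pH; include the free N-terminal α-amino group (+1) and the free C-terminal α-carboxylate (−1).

The side chains ionized at physiological pH are Lys/Arg (+1) and Asp/Glu (−1); with His treated as neutral, nothing else contributes.
Positive (K, R): Arg3, Arg7 → +2.
Negative (D, E): Glu1, Asp4, Glu5, Glu6, Asp9, Glu16, Glu20 → −7.
The N-terminus (+1) and C-terminus (−1) cancel.
Net charge = (+2) + (−7) = −5.

-5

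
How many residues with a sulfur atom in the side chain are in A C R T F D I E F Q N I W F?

Only Cys (C) and Met (M) have a sulfur atom in the side chain.
Matching residues: C2.

1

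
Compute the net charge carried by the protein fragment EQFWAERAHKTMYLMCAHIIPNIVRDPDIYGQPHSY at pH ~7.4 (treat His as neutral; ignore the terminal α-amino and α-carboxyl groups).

-1

Near pH 7.4, K and R contribute +1 each, D and E contribute −1 each, and every other side chain (His included, as stated) is uncharged.
Positive (K, R): R7, K10, R25 → +3.
Negative (D, E): E1, E6, D26, D28 → −4.
Net charge = (+3) + (−4) = −1.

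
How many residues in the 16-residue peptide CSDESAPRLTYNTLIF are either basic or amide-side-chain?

Basic: H, K, R. Amide-side-chain: N, Q.
Basic residues here: R8 (1).
Amide-side-chain residues here: N12 (1).
The two groups share no amino acid, so total = 1 + 1 = 2.

2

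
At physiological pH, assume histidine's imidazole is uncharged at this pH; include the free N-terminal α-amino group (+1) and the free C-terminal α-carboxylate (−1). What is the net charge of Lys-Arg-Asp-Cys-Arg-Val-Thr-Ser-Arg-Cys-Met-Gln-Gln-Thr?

The side chains ionized at physiological pH are Lys/Arg (+1) and Asp/Glu (−1); with His treated as neutral, nothing else contributes.
Positive (K, R): Lys1, Arg2, Arg5, Arg9 → +4.
Negative (D, E): Asp3 → −1.
The N-terminus (+1) and C-terminus (−1) cancel.
Net charge = (+4) + (−1) = +3.

+3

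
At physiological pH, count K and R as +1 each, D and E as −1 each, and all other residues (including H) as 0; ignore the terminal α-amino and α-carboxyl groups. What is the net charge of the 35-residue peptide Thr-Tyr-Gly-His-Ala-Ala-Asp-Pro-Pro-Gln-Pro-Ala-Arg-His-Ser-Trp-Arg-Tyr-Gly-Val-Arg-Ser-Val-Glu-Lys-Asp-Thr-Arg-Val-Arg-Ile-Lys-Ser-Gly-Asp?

+3

Positive (K, R): Arg13, Arg17, Arg21, Lys25, Arg28, Arg30, Lys32 → +7.
Negative (D, E): Asp7, Glu24, Asp26, Asp35 → −4.
Net charge = (+7) + (−4) = +3.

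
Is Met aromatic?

Phenylalanine (F), tryptophan (W), and tyrosine (Y) have aromatic ring side chains.
Methionine is not in this group.

No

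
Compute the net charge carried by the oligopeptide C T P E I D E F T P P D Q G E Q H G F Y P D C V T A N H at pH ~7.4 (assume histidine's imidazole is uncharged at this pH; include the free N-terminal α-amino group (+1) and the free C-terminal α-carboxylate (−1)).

Near pH 7.4, K and R contribute +1 each, D and E contribute −1 each, and every other side chain (His included, as stated) is uncharged.
Positive (K, R): none → +0.
Negative (D, E): E4, D6, E7, D12, E15, D22 → −6.
The N-terminus (+1) and C-terminus (−1) cancel.
Net charge = (+0) + (−6) = −6.

-6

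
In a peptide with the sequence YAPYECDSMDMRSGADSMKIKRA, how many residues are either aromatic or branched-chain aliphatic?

Aromatic: F, W, Y. Branched-chain aliphatic: I, L, V.
Aromatic residues here: Y1, Y4 (2).
Branched-chain aliphatic residues here: I20 (1).
The two groups share no amino acid, so total = 2 + 1 = 3.

3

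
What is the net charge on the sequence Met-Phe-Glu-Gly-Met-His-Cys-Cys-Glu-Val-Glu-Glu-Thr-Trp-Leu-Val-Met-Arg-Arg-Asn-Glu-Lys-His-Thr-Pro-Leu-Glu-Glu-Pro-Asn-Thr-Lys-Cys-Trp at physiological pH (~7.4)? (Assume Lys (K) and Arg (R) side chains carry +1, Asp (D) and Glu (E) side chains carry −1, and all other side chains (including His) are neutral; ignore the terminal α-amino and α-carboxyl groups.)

Positive (K, R): Arg18, Arg19, Lys22, Lys32 → +4.
Negative (D, E): Glu3, Glu9, Glu11, Glu12, Glu21, Glu27, Glu28 → −7.
Net charge = (+4) + (−7) = −3.

-3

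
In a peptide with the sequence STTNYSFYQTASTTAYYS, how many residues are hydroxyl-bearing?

Serine (S), threonine (T), and tyrosine (Y) each carry a hydroxyl group on the side chain.
Matching residues: S1, T2, T3, Y5, S6, Y8, T10, S12, T13, T14, Y16, Y17, S18.

13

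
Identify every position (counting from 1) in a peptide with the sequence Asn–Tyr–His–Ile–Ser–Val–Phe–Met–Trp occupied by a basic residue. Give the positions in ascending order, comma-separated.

3

The basic amino acids are Lys (K), Arg (R), and His (H).
Matching residues: His3.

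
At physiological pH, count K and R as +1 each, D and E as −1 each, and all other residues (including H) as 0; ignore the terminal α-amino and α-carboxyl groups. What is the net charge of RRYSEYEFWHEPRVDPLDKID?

-2

Positive (K, R): R1, R2, R13, K19 → +4.
Negative (D, E): E5, E7, E11, D15, D18, D21 → −6.
Net charge = (+4) + (−6) = −2.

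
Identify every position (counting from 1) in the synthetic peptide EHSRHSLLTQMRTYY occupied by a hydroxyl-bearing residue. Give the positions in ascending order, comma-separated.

Matching residues: S3, S6, T9, T13, Y14, Y15.

3, 6, 9, 13, 14, 15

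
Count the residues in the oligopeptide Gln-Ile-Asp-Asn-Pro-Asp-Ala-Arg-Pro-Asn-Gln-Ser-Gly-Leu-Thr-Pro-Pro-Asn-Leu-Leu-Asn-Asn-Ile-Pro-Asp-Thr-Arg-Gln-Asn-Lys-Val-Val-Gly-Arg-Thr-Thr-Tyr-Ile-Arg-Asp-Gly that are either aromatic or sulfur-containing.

1

Aromatic: F, W, Y. Sulfur-containing: C, M.
Aromatic residues here: Tyr37 (1).
Sulfur-containing residues here: none (0).
The two groups share no amino acid, so total = 1 + 0 = 1.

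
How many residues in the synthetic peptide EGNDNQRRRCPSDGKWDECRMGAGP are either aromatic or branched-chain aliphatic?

1

Aromatic: F, W, Y. Branched-chain aliphatic: I, L, V.
Aromatic residues here: W16 (1).
Branched-chain aliphatic residues here: none (0).
The two groups share no amino acid, so total = 1 + 0 = 1.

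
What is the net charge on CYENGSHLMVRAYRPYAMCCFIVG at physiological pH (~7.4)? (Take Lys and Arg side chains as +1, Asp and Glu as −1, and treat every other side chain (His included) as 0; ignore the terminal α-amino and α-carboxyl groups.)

+1

Positive (K, R): R11, R14 → +2.
Negative (D, E): E3 → −1.
Net charge = (+2) + (−1) = +1.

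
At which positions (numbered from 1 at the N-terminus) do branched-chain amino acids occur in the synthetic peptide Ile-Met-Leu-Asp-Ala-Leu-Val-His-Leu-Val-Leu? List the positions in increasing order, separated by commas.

1, 3, 6, 7, 9, 10, 11

The BCAAs are Val, Leu, and Ile — aliphatic side chains with a branch point.
Matching residues: Ile1, Leu3, Leu6, Val7, Leu9, Val10, Leu11.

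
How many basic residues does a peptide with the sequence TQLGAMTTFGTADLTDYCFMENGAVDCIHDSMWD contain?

K, R, and H are the three residues with basic side chains (ε-amine, guanidinium, and imidazole respectively).
Matching residues: H29.

1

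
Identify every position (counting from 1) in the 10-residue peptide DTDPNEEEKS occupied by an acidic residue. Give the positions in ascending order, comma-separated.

Aspartate (D) and glutamate (E) have carboxylic-acid side chains and are the acidic amino acids.
Matching residues: D1, D3, E6, E7, E8.

1, 3, 6, 7, 8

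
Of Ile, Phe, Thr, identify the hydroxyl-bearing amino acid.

S, T, and Y are the three residues with a side-chain hydroxyl.
Of the listed options, only Thr belongs to this group.

Thr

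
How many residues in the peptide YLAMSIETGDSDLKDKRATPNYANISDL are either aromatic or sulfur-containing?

Aromatic: F, W, Y. Sulfur-containing: C, M.
Aromatic residues here: Y1, Y22 (2).
Sulfur-containing residues here: M4 (1).
The two groups share no amino acid, so total = 2 + 1 = 3.

3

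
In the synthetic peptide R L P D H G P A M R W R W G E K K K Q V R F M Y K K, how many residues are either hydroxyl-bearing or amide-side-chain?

2

Hydroxyl-bearing: S, T, Y. Amide-side-chain: N, Q.
Hydroxyl-bearing residues here: Y24 (1).
Amide-side-chain residues here: Q19 (1).
The two groups share no amino acid, so total = 1 + 1 = 2.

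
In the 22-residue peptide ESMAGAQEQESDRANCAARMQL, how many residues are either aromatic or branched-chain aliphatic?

1

Aromatic: F, W, Y. Branched-chain aliphatic: I, L, V.
Aromatic residues here: none (0).
Branched-chain aliphatic residues here: L22 (1).
The two groups share no amino acid, so total = 0 + 1 = 1.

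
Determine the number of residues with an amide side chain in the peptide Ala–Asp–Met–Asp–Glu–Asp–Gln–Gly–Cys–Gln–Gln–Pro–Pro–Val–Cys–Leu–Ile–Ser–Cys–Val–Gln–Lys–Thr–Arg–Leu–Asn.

5

Only N (asparagine) and Q (glutamine) carry a side-chain carboxamide.
Matching residues: Gln7, Gln10, Gln11, Gln21, Asn26.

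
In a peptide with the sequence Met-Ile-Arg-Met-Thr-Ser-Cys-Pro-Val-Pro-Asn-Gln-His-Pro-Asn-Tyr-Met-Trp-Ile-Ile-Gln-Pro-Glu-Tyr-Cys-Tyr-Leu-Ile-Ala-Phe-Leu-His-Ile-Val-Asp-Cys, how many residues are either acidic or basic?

5

Acidic: D, E. Basic: H, K, R.
Acidic residues here: Glu23, Asp35 (2).
Basic residues here: Arg3, His13, His32 (3).
The two groups share no amino acid, so total = 2 + 3 = 5.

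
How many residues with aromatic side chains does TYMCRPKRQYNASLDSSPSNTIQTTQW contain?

3

The aromatic amino acids are Phe (F, benzyl), Trp (W, indole), and Tyr (Y, phenol).
Matching residues: Y2, Y10, W27.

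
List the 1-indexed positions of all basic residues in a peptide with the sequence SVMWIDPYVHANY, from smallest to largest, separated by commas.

The basic amino acids are Lys (K), Arg (R), and His (H).
Matching residues: H10.

10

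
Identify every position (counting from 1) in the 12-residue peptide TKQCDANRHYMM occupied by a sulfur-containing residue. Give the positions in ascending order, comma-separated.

Only Cys (C) and Met (M) have a sulfur atom in the side chain.
Matching residues: C4, M11, M12.

4, 11, 12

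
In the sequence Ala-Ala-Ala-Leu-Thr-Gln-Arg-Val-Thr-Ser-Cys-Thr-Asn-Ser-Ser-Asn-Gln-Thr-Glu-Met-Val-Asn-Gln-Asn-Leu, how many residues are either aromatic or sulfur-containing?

Aromatic: F, W, Y. Sulfur-containing: C, M.
Aromatic residues here: none (0).
Sulfur-containing residues here: Cys11, Met20 (2).
The two groups share no amino acid, so total = 0 + 2 = 2.

2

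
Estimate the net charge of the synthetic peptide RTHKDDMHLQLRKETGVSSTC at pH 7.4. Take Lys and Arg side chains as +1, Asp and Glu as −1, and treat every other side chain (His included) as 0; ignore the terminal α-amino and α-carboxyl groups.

Positive (K, R): R1, K4, R12, K13 → +4.
Negative (D, E): D5, D6, E14 → −3.
Net charge = (+4) + (−3) = +1.

+1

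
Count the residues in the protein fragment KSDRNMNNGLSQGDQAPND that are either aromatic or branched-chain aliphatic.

Aromatic: F, W, Y. Branched-chain aliphatic: I, L, V.
Aromatic residues here: none (0).
Branched-chain aliphatic residues here: L10 (1).
The two groups share no amino acid, so total = 0 + 1 = 1.

1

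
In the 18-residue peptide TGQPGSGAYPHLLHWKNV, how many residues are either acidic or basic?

3

Acidic: D, E. Basic: H, K, R.
Acidic residues here: none (0).
Basic residues here: H11, H14, K16 (3).
The two groups share no amino acid, so total = 0 + 3 = 3.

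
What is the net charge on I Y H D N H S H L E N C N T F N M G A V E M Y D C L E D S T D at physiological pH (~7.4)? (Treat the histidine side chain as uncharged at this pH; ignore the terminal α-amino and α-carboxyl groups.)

Near pH 7.4, K and R contribute +1 each, D and E contribute −1 each, and every other side chain (His included, as stated) is uncharged.
Positive (K, R): none → +0.
Negative (D, E): D4, E10, E21, D24, E27, D28, D31 → −7.
Net charge = (+0) + (−7) = −7.

-7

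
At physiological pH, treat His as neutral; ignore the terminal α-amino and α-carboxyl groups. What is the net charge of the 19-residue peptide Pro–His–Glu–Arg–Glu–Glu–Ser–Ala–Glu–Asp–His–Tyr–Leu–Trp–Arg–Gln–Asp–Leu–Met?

-4

The side chains ionized at physiological pH are Lys/Arg (+1) and Asp/Glu (−1); with His treated as neutral, nothing else contributes.
Positive (K, R): Arg4, Arg15 → +2.
Negative (D, E): Glu3, Glu5, Glu6, Glu9, Asp10, Asp17 → −6.
Net charge = (+2) + (−6) = −4.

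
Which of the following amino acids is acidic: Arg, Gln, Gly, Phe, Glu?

Glu

The acidic residues are Asp (D) and Glu (E), whose side chains end in a carboxylate group.
Of the listed options, only Glu belongs to this group.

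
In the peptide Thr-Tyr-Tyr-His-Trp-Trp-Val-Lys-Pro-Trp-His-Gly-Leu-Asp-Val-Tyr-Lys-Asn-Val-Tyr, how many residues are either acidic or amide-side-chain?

Acidic: D, E. Amide-side-chain: N, Q.
Acidic residues here: Asp14 (1).
Amide-side-chain residues here: Asn18 (1).
The two groups share no amino acid, so total = 1 + 1 = 2.

2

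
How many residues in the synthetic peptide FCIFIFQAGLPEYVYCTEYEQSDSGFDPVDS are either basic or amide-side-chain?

Basic: H, K, R. Amide-side-chain: N, Q.
Basic residues here: none (0).
Amide-side-chain residues here: Q7, Q21 (2).
The two groups share no amino acid, so total = 0 + 2 = 2.

2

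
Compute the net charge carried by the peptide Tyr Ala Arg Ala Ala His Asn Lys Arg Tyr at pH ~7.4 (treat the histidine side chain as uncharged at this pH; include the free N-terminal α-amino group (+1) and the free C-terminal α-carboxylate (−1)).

+3

At pH ~7.4 the Lys and Arg side chains are protonated (+1), the Asp and Glu side chains are deprotonated (−1), and with His taken as neutral all other side chains carry no charge.
Positive (K, R): Arg3, Lys8, Arg9 → +3.
Negative (D, E): none → −0.
The N-terminus (+1) and C-terminus (−1) cancel.
Net charge = (+3) + (−0) = +3.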